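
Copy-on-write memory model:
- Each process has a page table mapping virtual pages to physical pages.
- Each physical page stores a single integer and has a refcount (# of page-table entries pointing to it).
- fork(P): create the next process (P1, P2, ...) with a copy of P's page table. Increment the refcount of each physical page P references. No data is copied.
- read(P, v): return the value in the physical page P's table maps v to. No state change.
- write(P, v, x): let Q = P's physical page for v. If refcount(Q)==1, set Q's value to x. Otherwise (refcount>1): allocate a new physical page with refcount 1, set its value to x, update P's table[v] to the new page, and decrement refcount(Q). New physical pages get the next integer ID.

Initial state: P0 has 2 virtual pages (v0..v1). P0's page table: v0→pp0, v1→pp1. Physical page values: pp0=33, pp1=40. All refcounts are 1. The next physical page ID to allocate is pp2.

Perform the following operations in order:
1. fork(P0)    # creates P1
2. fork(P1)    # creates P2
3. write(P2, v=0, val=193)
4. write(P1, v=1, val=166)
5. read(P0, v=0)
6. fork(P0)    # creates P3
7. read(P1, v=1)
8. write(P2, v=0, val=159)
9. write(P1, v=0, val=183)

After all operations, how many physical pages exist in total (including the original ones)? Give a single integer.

Answer: 5

Derivation:
Op 1: fork(P0) -> P1. 2 ppages; refcounts: pp0:2 pp1:2
Op 2: fork(P1) -> P2. 2 ppages; refcounts: pp0:3 pp1:3
Op 3: write(P2, v0, 193). refcount(pp0)=3>1 -> COPY to pp2. 3 ppages; refcounts: pp0:2 pp1:3 pp2:1
Op 4: write(P1, v1, 166). refcount(pp1)=3>1 -> COPY to pp3. 4 ppages; refcounts: pp0:2 pp1:2 pp2:1 pp3:1
Op 5: read(P0, v0) -> 33. No state change.
Op 6: fork(P0) -> P3. 4 ppages; refcounts: pp0:3 pp1:3 pp2:1 pp3:1
Op 7: read(P1, v1) -> 166. No state change.
Op 8: write(P2, v0, 159). refcount(pp2)=1 -> write in place. 4 ppages; refcounts: pp0:3 pp1:3 pp2:1 pp3:1
Op 9: write(P1, v0, 183). refcount(pp0)=3>1 -> COPY to pp4. 5 ppages; refcounts: pp0:2 pp1:3 pp2:1 pp3:1 pp4:1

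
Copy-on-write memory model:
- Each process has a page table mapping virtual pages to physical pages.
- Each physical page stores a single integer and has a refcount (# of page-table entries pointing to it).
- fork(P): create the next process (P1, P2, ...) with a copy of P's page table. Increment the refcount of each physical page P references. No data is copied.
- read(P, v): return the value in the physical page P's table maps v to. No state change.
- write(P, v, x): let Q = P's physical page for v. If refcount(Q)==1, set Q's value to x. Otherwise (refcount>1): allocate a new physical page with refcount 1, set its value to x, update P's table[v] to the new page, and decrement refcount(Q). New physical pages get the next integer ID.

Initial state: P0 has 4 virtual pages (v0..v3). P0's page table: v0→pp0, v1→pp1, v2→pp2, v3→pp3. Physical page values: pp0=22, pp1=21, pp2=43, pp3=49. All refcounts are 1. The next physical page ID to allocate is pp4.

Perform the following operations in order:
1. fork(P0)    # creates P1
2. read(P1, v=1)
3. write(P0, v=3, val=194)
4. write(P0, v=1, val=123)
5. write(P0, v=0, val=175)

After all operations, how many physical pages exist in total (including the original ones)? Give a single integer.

Answer: 7

Derivation:
Op 1: fork(P0) -> P1. 4 ppages; refcounts: pp0:2 pp1:2 pp2:2 pp3:2
Op 2: read(P1, v1) -> 21. No state change.
Op 3: write(P0, v3, 194). refcount(pp3)=2>1 -> COPY to pp4. 5 ppages; refcounts: pp0:2 pp1:2 pp2:2 pp3:1 pp4:1
Op 4: write(P0, v1, 123). refcount(pp1)=2>1 -> COPY to pp5. 6 ppages; refcounts: pp0:2 pp1:1 pp2:2 pp3:1 pp4:1 pp5:1
Op 5: write(P0, v0, 175). refcount(pp0)=2>1 -> COPY to pp6. 7 ppages; refcounts: pp0:1 pp1:1 pp2:2 pp3:1 pp4:1 pp5:1 pp6:1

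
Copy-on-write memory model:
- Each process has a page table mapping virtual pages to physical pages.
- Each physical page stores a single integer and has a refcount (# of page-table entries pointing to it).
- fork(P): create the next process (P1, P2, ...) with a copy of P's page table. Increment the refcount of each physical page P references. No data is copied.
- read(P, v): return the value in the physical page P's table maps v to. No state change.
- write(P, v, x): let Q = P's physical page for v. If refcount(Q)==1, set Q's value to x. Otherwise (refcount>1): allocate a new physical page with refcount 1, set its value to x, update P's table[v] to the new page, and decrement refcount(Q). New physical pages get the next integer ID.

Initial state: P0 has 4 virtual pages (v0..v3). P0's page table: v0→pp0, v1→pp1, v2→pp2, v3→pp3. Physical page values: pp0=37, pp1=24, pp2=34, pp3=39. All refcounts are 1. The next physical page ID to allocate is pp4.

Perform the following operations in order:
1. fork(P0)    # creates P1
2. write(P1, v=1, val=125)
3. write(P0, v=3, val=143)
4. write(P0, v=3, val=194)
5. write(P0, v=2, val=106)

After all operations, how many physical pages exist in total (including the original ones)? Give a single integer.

Op 1: fork(P0) -> P1. 4 ppages; refcounts: pp0:2 pp1:2 pp2:2 pp3:2
Op 2: write(P1, v1, 125). refcount(pp1)=2>1 -> COPY to pp4. 5 ppages; refcounts: pp0:2 pp1:1 pp2:2 pp3:2 pp4:1
Op 3: write(P0, v3, 143). refcount(pp3)=2>1 -> COPY to pp5. 6 ppages; refcounts: pp0:2 pp1:1 pp2:2 pp3:1 pp4:1 pp5:1
Op 4: write(P0, v3, 194). refcount(pp5)=1 -> write in place. 6 ppages; refcounts: pp0:2 pp1:1 pp2:2 pp3:1 pp4:1 pp5:1
Op 5: write(P0, v2, 106). refcount(pp2)=2>1 -> COPY to pp6. 7 ppages; refcounts: pp0:2 pp1:1 pp2:1 pp3:1 pp4:1 pp5:1 pp6:1

Answer: 7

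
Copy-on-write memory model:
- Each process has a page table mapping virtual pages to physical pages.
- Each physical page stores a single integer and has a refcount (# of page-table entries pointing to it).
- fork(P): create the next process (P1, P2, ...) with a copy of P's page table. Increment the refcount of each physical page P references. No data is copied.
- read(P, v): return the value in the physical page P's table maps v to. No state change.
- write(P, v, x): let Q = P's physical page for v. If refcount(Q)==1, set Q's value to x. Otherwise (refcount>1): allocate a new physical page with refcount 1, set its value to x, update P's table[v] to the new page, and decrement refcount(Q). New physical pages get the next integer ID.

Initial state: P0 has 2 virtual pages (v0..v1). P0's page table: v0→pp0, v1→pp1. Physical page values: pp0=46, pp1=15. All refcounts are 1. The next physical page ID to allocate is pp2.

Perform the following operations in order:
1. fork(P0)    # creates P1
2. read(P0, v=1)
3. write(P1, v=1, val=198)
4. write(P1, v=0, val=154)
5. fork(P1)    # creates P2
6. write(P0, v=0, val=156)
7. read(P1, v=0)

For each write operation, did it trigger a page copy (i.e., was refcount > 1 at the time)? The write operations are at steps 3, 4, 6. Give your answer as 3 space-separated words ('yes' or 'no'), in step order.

Op 1: fork(P0) -> P1. 2 ppages; refcounts: pp0:2 pp1:2
Op 2: read(P0, v1) -> 15. No state change.
Op 3: write(P1, v1, 198). refcount(pp1)=2>1 -> COPY to pp2. 3 ppages; refcounts: pp0:2 pp1:1 pp2:1
Op 4: write(P1, v0, 154). refcount(pp0)=2>1 -> COPY to pp3. 4 ppages; refcounts: pp0:1 pp1:1 pp2:1 pp3:1
Op 5: fork(P1) -> P2. 4 ppages; refcounts: pp0:1 pp1:1 pp2:2 pp3:2
Op 6: write(P0, v0, 156). refcount(pp0)=1 -> write in place. 4 ppages; refcounts: pp0:1 pp1:1 pp2:2 pp3:2
Op 7: read(P1, v0) -> 154. No state change.

yes yes no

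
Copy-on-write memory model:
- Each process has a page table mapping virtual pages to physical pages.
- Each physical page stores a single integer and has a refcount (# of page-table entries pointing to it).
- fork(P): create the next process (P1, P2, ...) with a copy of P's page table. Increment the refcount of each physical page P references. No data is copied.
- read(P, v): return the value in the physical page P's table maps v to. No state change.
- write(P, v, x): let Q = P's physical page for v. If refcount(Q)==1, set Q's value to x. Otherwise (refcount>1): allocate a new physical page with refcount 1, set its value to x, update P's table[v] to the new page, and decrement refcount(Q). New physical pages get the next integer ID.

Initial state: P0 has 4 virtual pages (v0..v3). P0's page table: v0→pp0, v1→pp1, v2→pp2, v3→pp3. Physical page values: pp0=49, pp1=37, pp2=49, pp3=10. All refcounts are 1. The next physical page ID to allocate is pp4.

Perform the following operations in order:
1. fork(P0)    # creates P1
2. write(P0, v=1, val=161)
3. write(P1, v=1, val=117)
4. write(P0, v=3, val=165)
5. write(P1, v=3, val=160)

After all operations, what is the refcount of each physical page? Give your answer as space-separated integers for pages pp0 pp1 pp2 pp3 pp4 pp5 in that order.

Answer: 2 1 2 1 1 1

Derivation:
Op 1: fork(P0) -> P1. 4 ppages; refcounts: pp0:2 pp1:2 pp2:2 pp3:2
Op 2: write(P0, v1, 161). refcount(pp1)=2>1 -> COPY to pp4. 5 ppages; refcounts: pp0:2 pp1:1 pp2:2 pp3:2 pp4:1
Op 3: write(P1, v1, 117). refcount(pp1)=1 -> write in place. 5 ppages; refcounts: pp0:2 pp1:1 pp2:2 pp3:2 pp4:1
Op 4: write(P0, v3, 165). refcount(pp3)=2>1 -> COPY to pp5. 6 ppages; refcounts: pp0:2 pp1:1 pp2:2 pp3:1 pp4:1 pp5:1
Op 5: write(P1, v3, 160). refcount(pp3)=1 -> write in place. 6 ppages; refcounts: pp0:2 pp1:1 pp2:2 pp3:1 pp4:1 pp5:1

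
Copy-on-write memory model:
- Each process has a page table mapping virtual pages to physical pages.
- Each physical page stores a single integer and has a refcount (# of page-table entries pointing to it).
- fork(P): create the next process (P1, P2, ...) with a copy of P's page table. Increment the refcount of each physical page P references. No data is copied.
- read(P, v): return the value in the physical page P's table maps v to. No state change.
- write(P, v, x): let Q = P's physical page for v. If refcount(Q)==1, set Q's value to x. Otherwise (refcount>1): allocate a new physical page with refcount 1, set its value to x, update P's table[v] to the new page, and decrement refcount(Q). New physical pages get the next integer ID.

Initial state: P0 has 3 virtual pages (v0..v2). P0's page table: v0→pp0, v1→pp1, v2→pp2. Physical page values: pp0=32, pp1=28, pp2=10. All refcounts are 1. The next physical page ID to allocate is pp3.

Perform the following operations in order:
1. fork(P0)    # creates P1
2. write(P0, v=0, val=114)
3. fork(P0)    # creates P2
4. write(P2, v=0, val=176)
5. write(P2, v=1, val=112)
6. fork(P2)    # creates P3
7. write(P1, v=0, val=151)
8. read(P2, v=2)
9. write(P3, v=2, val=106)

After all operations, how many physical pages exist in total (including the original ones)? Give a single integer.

Answer: 7

Derivation:
Op 1: fork(P0) -> P1. 3 ppages; refcounts: pp0:2 pp1:2 pp2:2
Op 2: write(P0, v0, 114). refcount(pp0)=2>1 -> COPY to pp3. 4 ppages; refcounts: pp0:1 pp1:2 pp2:2 pp3:1
Op 3: fork(P0) -> P2. 4 ppages; refcounts: pp0:1 pp1:3 pp2:3 pp3:2
Op 4: write(P2, v0, 176). refcount(pp3)=2>1 -> COPY to pp4. 5 ppages; refcounts: pp0:1 pp1:3 pp2:3 pp3:1 pp4:1
Op 5: write(P2, v1, 112). refcount(pp1)=3>1 -> COPY to pp5. 6 ppages; refcounts: pp0:1 pp1:2 pp2:3 pp3:1 pp4:1 pp5:1
Op 6: fork(P2) -> P3. 6 ppages; refcounts: pp0:1 pp1:2 pp2:4 pp3:1 pp4:2 pp5:2
Op 7: write(P1, v0, 151). refcount(pp0)=1 -> write in place. 6 ppages; refcounts: pp0:1 pp1:2 pp2:4 pp3:1 pp4:2 pp5:2
Op 8: read(P2, v2) -> 10. No state change.
Op 9: write(P3, v2, 106). refcount(pp2)=4>1 -> COPY to pp6. 7 ppages; refcounts: pp0:1 pp1:2 pp2:3 pp3:1 pp4:2 pp5:2 pp6:1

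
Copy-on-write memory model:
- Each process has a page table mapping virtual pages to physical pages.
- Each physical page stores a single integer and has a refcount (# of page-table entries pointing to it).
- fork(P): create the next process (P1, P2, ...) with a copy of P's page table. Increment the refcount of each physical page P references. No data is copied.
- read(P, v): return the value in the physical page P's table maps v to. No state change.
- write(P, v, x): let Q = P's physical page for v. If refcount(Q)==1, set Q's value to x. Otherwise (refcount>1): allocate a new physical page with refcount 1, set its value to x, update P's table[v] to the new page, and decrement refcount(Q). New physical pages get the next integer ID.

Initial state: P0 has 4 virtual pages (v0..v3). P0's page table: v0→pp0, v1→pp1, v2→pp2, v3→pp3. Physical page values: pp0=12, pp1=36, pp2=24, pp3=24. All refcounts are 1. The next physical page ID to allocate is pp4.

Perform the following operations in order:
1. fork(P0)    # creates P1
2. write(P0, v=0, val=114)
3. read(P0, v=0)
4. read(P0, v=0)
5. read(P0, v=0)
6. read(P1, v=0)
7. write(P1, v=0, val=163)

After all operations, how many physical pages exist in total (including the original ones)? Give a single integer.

Answer: 5

Derivation:
Op 1: fork(P0) -> P1. 4 ppages; refcounts: pp0:2 pp1:2 pp2:2 pp3:2
Op 2: write(P0, v0, 114). refcount(pp0)=2>1 -> COPY to pp4. 5 ppages; refcounts: pp0:1 pp1:2 pp2:2 pp3:2 pp4:1
Op 3: read(P0, v0) -> 114. No state change.
Op 4: read(P0, v0) -> 114. No state change.
Op 5: read(P0, v0) -> 114. No state change.
Op 6: read(P1, v0) -> 12. No state change.
Op 7: write(P1, v0, 163). refcount(pp0)=1 -> write in place. 5 ppages; refcounts: pp0:1 pp1:2 pp2:2 pp3:2 pp4:1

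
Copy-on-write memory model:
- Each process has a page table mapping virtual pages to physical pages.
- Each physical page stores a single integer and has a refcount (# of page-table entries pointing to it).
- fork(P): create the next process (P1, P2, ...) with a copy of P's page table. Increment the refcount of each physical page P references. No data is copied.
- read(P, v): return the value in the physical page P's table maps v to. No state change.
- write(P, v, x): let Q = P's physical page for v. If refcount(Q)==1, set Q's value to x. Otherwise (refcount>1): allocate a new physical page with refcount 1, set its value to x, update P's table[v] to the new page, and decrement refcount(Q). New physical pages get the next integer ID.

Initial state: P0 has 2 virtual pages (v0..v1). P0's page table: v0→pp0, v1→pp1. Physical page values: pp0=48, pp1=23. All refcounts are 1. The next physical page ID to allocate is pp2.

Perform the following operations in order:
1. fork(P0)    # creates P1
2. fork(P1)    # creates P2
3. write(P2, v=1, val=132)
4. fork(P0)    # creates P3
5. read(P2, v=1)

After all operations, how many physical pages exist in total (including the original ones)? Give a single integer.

Answer: 3

Derivation:
Op 1: fork(P0) -> P1. 2 ppages; refcounts: pp0:2 pp1:2
Op 2: fork(P1) -> P2. 2 ppages; refcounts: pp0:3 pp1:3
Op 3: write(P2, v1, 132). refcount(pp1)=3>1 -> COPY to pp2. 3 ppages; refcounts: pp0:3 pp1:2 pp2:1
Op 4: fork(P0) -> P3. 3 ppages; refcounts: pp0:4 pp1:3 pp2:1
Op 5: read(P2, v1) -> 132. No state change.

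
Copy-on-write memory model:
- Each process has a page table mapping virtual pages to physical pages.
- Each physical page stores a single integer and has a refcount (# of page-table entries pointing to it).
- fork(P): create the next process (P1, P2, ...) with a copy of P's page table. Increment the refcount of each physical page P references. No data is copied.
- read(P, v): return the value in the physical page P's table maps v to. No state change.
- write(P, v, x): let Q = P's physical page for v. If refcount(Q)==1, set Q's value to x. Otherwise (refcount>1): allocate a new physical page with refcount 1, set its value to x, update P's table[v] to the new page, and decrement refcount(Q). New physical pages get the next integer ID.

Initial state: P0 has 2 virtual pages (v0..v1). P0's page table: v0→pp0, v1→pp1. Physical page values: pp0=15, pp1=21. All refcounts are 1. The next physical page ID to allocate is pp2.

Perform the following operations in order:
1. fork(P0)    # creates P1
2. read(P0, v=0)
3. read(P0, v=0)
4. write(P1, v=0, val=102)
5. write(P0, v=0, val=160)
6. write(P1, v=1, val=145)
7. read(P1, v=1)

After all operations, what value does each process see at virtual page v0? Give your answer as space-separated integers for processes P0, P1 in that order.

Answer: 160 102

Derivation:
Op 1: fork(P0) -> P1. 2 ppages; refcounts: pp0:2 pp1:2
Op 2: read(P0, v0) -> 15. No state change.
Op 3: read(P0, v0) -> 15. No state change.
Op 4: write(P1, v0, 102). refcount(pp0)=2>1 -> COPY to pp2. 3 ppages; refcounts: pp0:1 pp1:2 pp2:1
Op 5: write(P0, v0, 160). refcount(pp0)=1 -> write in place. 3 ppages; refcounts: pp0:1 pp1:2 pp2:1
Op 6: write(P1, v1, 145). refcount(pp1)=2>1 -> COPY to pp3. 4 ppages; refcounts: pp0:1 pp1:1 pp2:1 pp3:1
Op 7: read(P1, v1) -> 145. No state change.
P0: v0 -> pp0 = 160
P1: v0 -> pp2 = 102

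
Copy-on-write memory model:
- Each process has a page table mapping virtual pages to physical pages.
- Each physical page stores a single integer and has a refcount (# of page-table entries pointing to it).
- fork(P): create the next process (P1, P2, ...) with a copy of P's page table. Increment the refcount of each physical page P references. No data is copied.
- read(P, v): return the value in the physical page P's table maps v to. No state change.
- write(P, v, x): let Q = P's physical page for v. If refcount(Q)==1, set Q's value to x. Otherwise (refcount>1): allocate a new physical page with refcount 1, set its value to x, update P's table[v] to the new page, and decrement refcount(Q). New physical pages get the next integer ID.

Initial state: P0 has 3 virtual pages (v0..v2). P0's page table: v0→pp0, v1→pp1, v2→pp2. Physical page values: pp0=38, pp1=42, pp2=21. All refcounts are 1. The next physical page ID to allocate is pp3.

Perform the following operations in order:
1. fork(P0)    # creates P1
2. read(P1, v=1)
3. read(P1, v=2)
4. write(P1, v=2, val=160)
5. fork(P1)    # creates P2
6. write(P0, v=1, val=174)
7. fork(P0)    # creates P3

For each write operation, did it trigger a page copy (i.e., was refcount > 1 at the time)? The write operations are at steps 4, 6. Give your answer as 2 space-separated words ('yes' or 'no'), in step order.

Op 1: fork(P0) -> P1. 3 ppages; refcounts: pp0:2 pp1:2 pp2:2
Op 2: read(P1, v1) -> 42. No state change.
Op 3: read(P1, v2) -> 21. No state change.
Op 4: write(P1, v2, 160). refcount(pp2)=2>1 -> COPY to pp3. 4 ppages; refcounts: pp0:2 pp1:2 pp2:1 pp3:1
Op 5: fork(P1) -> P2. 4 ppages; refcounts: pp0:3 pp1:3 pp2:1 pp3:2
Op 6: write(P0, v1, 174). refcount(pp1)=3>1 -> COPY to pp4. 5 ppages; refcounts: pp0:3 pp1:2 pp2:1 pp3:2 pp4:1
Op 7: fork(P0) -> P3. 5 ppages; refcounts: pp0:4 pp1:2 pp2:2 pp3:2 pp4:2

yes yes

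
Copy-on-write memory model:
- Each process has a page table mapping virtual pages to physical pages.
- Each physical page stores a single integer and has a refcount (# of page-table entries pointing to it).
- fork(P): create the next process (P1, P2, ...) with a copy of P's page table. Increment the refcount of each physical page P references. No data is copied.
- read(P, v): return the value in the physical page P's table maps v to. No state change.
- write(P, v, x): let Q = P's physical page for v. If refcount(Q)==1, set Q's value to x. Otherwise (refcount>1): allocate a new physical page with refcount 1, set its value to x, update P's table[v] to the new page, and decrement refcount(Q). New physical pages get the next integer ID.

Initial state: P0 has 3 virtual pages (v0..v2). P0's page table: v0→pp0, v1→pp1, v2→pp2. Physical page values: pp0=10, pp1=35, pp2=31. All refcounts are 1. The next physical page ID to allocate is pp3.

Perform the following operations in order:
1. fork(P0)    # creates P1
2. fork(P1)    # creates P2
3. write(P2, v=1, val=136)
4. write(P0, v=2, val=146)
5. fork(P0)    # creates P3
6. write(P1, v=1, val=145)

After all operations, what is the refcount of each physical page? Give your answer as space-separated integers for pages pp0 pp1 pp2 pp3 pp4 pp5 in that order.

Op 1: fork(P0) -> P1. 3 ppages; refcounts: pp0:2 pp1:2 pp2:2
Op 2: fork(P1) -> P2. 3 ppages; refcounts: pp0:3 pp1:3 pp2:3
Op 3: write(P2, v1, 136). refcount(pp1)=3>1 -> COPY to pp3. 4 ppages; refcounts: pp0:3 pp1:2 pp2:3 pp3:1
Op 4: write(P0, v2, 146). refcount(pp2)=3>1 -> COPY to pp4. 5 ppages; refcounts: pp0:3 pp1:2 pp2:2 pp3:1 pp4:1
Op 5: fork(P0) -> P3. 5 ppages; refcounts: pp0:4 pp1:3 pp2:2 pp3:1 pp4:2
Op 6: write(P1, v1, 145). refcount(pp1)=3>1 -> COPY to pp5. 6 ppages; refcounts: pp0:4 pp1:2 pp2:2 pp3:1 pp4:2 pp5:1

Answer: 4 2 2 1 2 1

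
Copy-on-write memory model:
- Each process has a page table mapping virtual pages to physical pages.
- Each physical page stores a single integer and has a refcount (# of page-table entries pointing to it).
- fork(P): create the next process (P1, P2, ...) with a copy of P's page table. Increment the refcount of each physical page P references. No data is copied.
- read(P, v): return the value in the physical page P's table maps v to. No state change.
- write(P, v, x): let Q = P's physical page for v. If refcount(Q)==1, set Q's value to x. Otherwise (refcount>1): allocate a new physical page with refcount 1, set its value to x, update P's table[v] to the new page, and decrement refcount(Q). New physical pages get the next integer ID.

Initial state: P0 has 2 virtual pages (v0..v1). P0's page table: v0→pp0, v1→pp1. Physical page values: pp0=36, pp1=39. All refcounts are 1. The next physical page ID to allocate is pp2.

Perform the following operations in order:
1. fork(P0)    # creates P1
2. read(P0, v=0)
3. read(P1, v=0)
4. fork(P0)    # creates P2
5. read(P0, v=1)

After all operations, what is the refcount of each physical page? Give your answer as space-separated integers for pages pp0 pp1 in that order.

Answer: 3 3

Derivation:
Op 1: fork(P0) -> P1. 2 ppages; refcounts: pp0:2 pp1:2
Op 2: read(P0, v0) -> 36. No state change.
Op 3: read(P1, v0) -> 36. No state change.
Op 4: fork(P0) -> P2. 2 ppages; refcounts: pp0:3 pp1:3
Op 5: read(P0, v1) -> 39. No state change.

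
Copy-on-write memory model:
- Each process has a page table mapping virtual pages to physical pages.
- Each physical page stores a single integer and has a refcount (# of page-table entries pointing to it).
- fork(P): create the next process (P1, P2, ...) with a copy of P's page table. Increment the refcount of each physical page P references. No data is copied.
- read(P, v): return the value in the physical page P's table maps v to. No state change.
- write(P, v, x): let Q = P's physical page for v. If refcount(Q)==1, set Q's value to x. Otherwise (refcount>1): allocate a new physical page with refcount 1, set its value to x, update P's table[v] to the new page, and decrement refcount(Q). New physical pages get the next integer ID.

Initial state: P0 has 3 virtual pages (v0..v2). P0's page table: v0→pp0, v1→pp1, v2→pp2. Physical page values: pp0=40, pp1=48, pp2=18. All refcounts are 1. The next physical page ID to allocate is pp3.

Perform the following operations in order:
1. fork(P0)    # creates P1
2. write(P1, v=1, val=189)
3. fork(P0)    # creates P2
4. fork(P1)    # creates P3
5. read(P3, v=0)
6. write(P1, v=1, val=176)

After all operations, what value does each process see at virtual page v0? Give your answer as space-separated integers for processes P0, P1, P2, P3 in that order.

Answer: 40 40 40 40

Derivation:
Op 1: fork(P0) -> P1. 3 ppages; refcounts: pp0:2 pp1:2 pp2:2
Op 2: write(P1, v1, 189). refcount(pp1)=2>1 -> COPY to pp3. 4 ppages; refcounts: pp0:2 pp1:1 pp2:2 pp3:1
Op 3: fork(P0) -> P2. 4 ppages; refcounts: pp0:3 pp1:2 pp2:3 pp3:1
Op 4: fork(P1) -> P3. 4 ppages; refcounts: pp0:4 pp1:2 pp2:4 pp3:2
Op 5: read(P3, v0) -> 40. No state change.
Op 6: write(P1, v1, 176). refcount(pp3)=2>1 -> COPY to pp4. 5 ppages; refcounts: pp0:4 pp1:2 pp2:4 pp3:1 pp4:1
P0: v0 -> pp0 = 40
P1: v0 -> pp0 = 40
P2: v0 -> pp0 = 40
P3: v0 -> pp0 = 40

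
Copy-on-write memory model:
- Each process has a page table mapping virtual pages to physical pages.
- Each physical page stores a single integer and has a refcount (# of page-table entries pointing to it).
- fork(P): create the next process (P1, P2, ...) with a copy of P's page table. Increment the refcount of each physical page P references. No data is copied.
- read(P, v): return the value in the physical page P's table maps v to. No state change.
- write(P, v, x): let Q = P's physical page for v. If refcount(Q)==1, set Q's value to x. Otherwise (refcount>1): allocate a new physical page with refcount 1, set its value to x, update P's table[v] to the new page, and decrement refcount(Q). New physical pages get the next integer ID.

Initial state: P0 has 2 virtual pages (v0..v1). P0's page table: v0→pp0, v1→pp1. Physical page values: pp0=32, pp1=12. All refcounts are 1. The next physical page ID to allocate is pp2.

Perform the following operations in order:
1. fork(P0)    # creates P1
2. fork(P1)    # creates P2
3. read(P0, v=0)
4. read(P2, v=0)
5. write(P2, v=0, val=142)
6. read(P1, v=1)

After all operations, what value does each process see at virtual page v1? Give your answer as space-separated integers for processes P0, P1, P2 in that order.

Answer: 12 12 12

Derivation:
Op 1: fork(P0) -> P1. 2 ppages; refcounts: pp0:2 pp1:2
Op 2: fork(P1) -> P2. 2 ppages; refcounts: pp0:3 pp1:3
Op 3: read(P0, v0) -> 32. No state change.
Op 4: read(P2, v0) -> 32. No state change.
Op 5: write(P2, v0, 142). refcount(pp0)=3>1 -> COPY to pp2. 3 ppages; refcounts: pp0:2 pp1:3 pp2:1
Op 6: read(P1, v1) -> 12. No state change.
P0: v1 -> pp1 = 12
P1: v1 -> pp1 = 12
P2: v1 -> pp1 = 12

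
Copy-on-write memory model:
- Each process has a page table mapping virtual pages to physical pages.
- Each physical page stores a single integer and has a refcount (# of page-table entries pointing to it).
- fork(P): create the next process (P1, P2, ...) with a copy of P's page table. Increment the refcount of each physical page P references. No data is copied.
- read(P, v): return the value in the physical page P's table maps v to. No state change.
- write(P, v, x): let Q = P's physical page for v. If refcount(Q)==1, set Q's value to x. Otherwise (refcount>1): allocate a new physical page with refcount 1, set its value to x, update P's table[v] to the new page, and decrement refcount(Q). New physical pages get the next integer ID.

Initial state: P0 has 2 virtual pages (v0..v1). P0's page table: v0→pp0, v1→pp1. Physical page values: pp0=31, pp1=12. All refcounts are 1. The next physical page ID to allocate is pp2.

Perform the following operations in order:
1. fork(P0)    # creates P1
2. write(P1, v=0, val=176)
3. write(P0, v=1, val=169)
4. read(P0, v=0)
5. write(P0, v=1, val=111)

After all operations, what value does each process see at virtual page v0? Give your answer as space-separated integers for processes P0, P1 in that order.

Op 1: fork(P0) -> P1. 2 ppages; refcounts: pp0:2 pp1:2
Op 2: write(P1, v0, 176). refcount(pp0)=2>1 -> COPY to pp2. 3 ppages; refcounts: pp0:1 pp1:2 pp2:1
Op 3: write(P0, v1, 169). refcount(pp1)=2>1 -> COPY to pp3. 4 ppages; refcounts: pp0:1 pp1:1 pp2:1 pp3:1
Op 4: read(P0, v0) -> 31. No state change.
Op 5: write(P0, v1, 111). refcount(pp3)=1 -> write in place. 4 ppages; refcounts: pp0:1 pp1:1 pp2:1 pp3:1
P0: v0 -> pp0 = 31
P1: v0 -> pp2 = 176

Answer: 31 176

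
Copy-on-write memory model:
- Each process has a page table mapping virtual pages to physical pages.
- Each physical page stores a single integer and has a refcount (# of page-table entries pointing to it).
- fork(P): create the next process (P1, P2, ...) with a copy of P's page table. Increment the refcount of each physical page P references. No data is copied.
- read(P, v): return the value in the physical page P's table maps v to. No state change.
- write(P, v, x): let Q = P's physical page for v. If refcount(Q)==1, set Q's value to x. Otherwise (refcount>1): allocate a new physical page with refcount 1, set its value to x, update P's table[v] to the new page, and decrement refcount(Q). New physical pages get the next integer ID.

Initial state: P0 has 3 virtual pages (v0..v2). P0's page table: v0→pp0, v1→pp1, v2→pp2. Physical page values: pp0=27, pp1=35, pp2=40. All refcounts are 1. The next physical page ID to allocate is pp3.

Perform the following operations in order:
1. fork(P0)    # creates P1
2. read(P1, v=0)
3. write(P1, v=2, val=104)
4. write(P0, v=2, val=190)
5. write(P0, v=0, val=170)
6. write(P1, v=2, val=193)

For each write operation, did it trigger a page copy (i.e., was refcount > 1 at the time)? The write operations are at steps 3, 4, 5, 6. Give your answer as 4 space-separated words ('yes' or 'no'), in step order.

Op 1: fork(P0) -> P1. 3 ppages; refcounts: pp0:2 pp1:2 pp2:2
Op 2: read(P1, v0) -> 27. No state change.
Op 3: write(P1, v2, 104). refcount(pp2)=2>1 -> COPY to pp3. 4 ppages; refcounts: pp0:2 pp1:2 pp2:1 pp3:1
Op 4: write(P0, v2, 190). refcount(pp2)=1 -> write in place. 4 ppages; refcounts: pp0:2 pp1:2 pp2:1 pp3:1
Op 5: write(P0, v0, 170). refcount(pp0)=2>1 -> COPY to pp4. 5 ppages; refcounts: pp0:1 pp1:2 pp2:1 pp3:1 pp4:1
Op 6: write(P1, v2, 193). refcount(pp3)=1 -> write in place. 5 ppages; refcounts: pp0:1 pp1:2 pp2:1 pp3:1 pp4:1

yes no yes no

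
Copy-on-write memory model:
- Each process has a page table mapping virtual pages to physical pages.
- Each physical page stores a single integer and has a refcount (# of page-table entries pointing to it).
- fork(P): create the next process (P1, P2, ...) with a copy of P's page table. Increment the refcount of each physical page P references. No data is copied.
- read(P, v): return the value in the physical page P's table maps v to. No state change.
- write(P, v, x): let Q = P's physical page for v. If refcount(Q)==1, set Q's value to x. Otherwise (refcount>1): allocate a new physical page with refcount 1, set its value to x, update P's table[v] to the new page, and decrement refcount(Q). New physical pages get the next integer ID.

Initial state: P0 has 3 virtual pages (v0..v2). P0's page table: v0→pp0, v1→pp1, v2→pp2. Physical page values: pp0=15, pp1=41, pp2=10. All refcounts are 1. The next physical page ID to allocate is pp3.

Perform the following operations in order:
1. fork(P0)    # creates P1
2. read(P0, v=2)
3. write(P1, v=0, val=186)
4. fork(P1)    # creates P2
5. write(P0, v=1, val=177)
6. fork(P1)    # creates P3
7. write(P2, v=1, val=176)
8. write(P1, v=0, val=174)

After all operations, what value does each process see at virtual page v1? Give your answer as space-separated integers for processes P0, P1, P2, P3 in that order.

Answer: 177 41 176 41

Derivation:
Op 1: fork(P0) -> P1. 3 ppages; refcounts: pp0:2 pp1:2 pp2:2
Op 2: read(P0, v2) -> 10. No state change.
Op 3: write(P1, v0, 186). refcount(pp0)=2>1 -> COPY to pp3. 4 ppages; refcounts: pp0:1 pp1:2 pp2:2 pp3:1
Op 4: fork(P1) -> P2. 4 ppages; refcounts: pp0:1 pp1:3 pp2:3 pp3:2
Op 5: write(P0, v1, 177). refcount(pp1)=3>1 -> COPY to pp4. 5 ppages; refcounts: pp0:1 pp1:2 pp2:3 pp3:2 pp4:1
Op 6: fork(P1) -> P3. 5 ppages; refcounts: pp0:1 pp1:3 pp2:4 pp3:3 pp4:1
Op 7: write(P2, v1, 176). refcount(pp1)=3>1 -> COPY to pp5. 6 ppages; refcounts: pp0:1 pp1:2 pp2:4 pp3:3 pp4:1 pp5:1
Op 8: write(P1, v0, 174). refcount(pp3)=3>1 -> COPY to pp6. 7 ppages; refcounts: pp0:1 pp1:2 pp2:4 pp3:2 pp4:1 pp5:1 pp6:1
P0: v1 -> pp4 = 177
P1: v1 -> pp1 = 41
P2: v1 -> pp5 = 176
P3: v1 -> pp1 = 41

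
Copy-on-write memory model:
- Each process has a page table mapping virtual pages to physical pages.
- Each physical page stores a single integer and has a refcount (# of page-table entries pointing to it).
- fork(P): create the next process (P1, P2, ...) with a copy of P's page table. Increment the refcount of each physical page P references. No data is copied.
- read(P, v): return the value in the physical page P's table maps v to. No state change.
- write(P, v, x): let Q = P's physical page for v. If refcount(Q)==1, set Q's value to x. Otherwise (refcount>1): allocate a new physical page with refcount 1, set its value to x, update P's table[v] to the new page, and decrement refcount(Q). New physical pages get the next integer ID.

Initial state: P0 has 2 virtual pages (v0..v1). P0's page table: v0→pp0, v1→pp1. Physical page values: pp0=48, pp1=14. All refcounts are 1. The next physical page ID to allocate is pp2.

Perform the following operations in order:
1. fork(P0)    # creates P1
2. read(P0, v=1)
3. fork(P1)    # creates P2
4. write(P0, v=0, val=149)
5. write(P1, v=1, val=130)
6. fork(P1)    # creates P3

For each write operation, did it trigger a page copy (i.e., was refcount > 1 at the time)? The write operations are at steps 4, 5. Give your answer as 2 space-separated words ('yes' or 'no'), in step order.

Op 1: fork(P0) -> P1. 2 ppages; refcounts: pp0:2 pp1:2
Op 2: read(P0, v1) -> 14. No state change.
Op 3: fork(P1) -> P2. 2 ppages; refcounts: pp0:3 pp1:3
Op 4: write(P0, v0, 149). refcount(pp0)=3>1 -> COPY to pp2. 3 ppages; refcounts: pp0:2 pp1:3 pp2:1
Op 5: write(P1, v1, 130). refcount(pp1)=3>1 -> COPY to pp3. 4 ppages; refcounts: pp0:2 pp1:2 pp2:1 pp3:1
Op 6: fork(P1) -> P3. 4 ppages; refcounts: pp0:3 pp1:2 pp2:1 pp3:2

yes yes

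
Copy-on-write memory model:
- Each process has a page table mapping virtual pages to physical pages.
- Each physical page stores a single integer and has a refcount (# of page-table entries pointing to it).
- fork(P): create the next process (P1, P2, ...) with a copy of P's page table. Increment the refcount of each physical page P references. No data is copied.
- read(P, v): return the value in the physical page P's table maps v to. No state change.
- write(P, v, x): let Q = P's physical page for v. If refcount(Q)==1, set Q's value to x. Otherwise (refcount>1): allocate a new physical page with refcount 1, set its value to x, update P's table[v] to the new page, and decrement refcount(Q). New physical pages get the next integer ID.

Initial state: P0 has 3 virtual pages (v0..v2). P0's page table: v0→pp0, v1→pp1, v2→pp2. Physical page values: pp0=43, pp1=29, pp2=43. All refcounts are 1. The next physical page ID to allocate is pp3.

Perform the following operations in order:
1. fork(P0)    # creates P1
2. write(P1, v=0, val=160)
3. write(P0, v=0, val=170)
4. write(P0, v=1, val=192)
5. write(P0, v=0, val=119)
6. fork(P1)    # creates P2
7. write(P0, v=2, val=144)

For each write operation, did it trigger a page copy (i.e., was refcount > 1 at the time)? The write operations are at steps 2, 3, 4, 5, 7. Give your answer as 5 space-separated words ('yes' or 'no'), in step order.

Op 1: fork(P0) -> P1. 3 ppages; refcounts: pp0:2 pp1:2 pp2:2
Op 2: write(P1, v0, 160). refcount(pp0)=2>1 -> COPY to pp3. 4 ppages; refcounts: pp0:1 pp1:2 pp2:2 pp3:1
Op 3: write(P0, v0, 170). refcount(pp0)=1 -> write in place. 4 ppages; refcounts: pp0:1 pp1:2 pp2:2 pp3:1
Op 4: write(P0, v1, 192). refcount(pp1)=2>1 -> COPY to pp4. 5 ppages; refcounts: pp0:1 pp1:1 pp2:2 pp3:1 pp4:1
Op 5: write(P0, v0, 119). refcount(pp0)=1 -> write in place. 5 ppages; refcounts: pp0:1 pp1:1 pp2:2 pp3:1 pp4:1
Op 6: fork(P1) -> P2. 5 ppages; refcounts: pp0:1 pp1:2 pp2:3 pp3:2 pp4:1
Op 7: write(P0, v2, 144). refcount(pp2)=3>1 -> COPY to pp5. 6 ppages; refcounts: pp0:1 pp1:2 pp2:2 pp3:2 pp4:1 pp5:1

yes no yes no yes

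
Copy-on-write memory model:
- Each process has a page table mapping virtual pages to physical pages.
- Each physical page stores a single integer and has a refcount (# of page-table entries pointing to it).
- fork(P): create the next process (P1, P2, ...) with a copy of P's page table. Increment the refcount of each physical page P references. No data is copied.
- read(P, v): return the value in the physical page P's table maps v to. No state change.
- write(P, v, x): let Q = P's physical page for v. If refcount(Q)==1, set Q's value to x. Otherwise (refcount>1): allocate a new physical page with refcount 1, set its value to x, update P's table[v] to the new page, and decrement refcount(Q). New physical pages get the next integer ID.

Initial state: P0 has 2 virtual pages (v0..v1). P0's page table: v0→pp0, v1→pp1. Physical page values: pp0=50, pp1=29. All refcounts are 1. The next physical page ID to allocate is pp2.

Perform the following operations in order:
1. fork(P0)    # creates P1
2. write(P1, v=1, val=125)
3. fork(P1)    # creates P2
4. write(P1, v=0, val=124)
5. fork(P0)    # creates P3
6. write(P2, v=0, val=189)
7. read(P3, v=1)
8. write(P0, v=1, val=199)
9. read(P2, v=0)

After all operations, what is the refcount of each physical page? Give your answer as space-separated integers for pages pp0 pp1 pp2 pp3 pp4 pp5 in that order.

Op 1: fork(P0) -> P1. 2 ppages; refcounts: pp0:2 pp1:2
Op 2: write(P1, v1, 125). refcount(pp1)=2>1 -> COPY to pp2. 3 ppages; refcounts: pp0:2 pp1:1 pp2:1
Op 3: fork(P1) -> P2. 3 ppages; refcounts: pp0:3 pp1:1 pp2:2
Op 4: write(P1, v0, 124). refcount(pp0)=3>1 -> COPY to pp3. 4 ppages; refcounts: pp0:2 pp1:1 pp2:2 pp3:1
Op 5: fork(P0) -> P3. 4 ppages; refcounts: pp0:3 pp1:2 pp2:2 pp3:1
Op 6: write(P2, v0, 189). refcount(pp0)=3>1 -> COPY to pp4. 5 ppages; refcounts: pp0:2 pp1:2 pp2:2 pp3:1 pp4:1
Op 7: read(P3, v1) -> 29. No state change.
Op 8: write(P0, v1, 199). refcount(pp1)=2>1 -> COPY to pp5. 6 ppages; refcounts: pp0:2 pp1:1 pp2:2 pp3:1 pp4:1 pp5:1
Op 9: read(P2, v0) -> 189. No state change.

Answer: 2 1 2 1 1 1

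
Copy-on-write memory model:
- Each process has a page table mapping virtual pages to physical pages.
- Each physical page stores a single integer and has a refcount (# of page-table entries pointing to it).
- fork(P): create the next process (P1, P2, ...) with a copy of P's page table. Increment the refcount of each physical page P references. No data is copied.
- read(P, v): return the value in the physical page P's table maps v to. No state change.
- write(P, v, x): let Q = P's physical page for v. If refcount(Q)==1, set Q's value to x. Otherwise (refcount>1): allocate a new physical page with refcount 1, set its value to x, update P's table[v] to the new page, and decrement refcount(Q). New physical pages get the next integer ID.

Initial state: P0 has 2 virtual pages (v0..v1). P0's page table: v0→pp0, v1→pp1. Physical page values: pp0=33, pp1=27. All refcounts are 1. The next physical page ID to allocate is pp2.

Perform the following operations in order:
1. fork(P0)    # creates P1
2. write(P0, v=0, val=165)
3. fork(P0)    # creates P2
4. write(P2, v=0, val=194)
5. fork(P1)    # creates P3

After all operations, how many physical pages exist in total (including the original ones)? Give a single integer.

Op 1: fork(P0) -> P1. 2 ppages; refcounts: pp0:2 pp1:2
Op 2: write(P0, v0, 165). refcount(pp0)=2>1 -> COPY to pp2. 3 ppages; refcounts: pp0:1 pp1:2 pp2:1
Op 3: fork(P0) -> P2. 3 ppages; refcounts: pp0:1 pp1:3 pp2:2
Op 4: write(P2, v0, 194). refcount(pp2)=2>1 -> COPY to pp3. 4 ppages; refcounts: pp0:1 pp1:3 pp2:1 pp3:1
Op 5: fork(P1) -> P3. 4 ppages; refcounts: pp0:2 pp1:4 pp2:1 pp3:1

Answer: 4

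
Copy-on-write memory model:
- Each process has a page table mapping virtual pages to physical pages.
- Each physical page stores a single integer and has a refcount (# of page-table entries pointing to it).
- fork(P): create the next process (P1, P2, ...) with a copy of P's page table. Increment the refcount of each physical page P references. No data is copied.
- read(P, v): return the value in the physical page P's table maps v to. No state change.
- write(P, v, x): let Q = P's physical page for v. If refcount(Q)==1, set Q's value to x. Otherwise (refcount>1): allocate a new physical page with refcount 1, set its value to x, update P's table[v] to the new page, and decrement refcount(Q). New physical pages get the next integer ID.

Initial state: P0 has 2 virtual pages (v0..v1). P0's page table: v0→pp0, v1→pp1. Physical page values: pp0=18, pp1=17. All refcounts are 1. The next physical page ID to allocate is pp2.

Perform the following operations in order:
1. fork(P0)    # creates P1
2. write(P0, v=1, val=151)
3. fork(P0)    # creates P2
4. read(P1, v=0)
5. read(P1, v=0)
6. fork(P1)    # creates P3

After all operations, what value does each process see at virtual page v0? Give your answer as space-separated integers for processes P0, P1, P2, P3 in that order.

Op 1: fork(P0) -> P1. 2 ppages; refcounts: pp0:2 pp1:2
Op 2: write(P0, v1, 151). refcount(pp1)=2>1 -> COPY to pp2. 3 ppages; refcounts: pp0:2 pp1:1 pp2:1
Op 3: fork(P0) -> P2. 3 ppages; refcounts: pp0:3 pp1:1 pp2:2
Op 4: read(P1, v0) -> 18. No state change.
Op 5: read(P1, v0) -> 18. No state change.
Op 6: fork(P1) -> P3. 3 ppages; refcounts: pp0:4 pp1:2 pp2:2
P0: v0 -> pp0 = 18
P1: v0 -> pp0 = 18
P2: v0 -> pp0 = 18
P3: v0 -> pp0 = 18

Answer: 18 18 18 18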